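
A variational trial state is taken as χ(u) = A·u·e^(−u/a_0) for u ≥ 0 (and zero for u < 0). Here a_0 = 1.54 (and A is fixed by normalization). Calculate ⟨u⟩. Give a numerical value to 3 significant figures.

⟨u⟩ = ∫ u |χ|² du over the full domain.
Recall ∫₀^∞ u^m e^(−u/β) du = m!·β^(m+1), since the A² factors cancel between numerator and denominator, ⟨u⟩ = 3·a_0/2.
With a_0 = 1.54, ⟨u⟩ = 2.310.

⟨u⟩ ≈ 2.31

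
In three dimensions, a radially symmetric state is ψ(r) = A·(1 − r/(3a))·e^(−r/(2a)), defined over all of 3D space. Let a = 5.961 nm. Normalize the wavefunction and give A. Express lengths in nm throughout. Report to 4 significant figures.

A ≈ 0.02374 nm^(-3/2)

Require ∫ |ψ|² 4πr² dr = 1 over the whole domain.
The integral (without the A² prefactor) comes out to 8·π·a^3/3.
Setting this equal to 1 gives A² = 1/(8·π·a^3/3).
Substituting a = 5.961 gives A² = 0.00056354, so A = 0.023739.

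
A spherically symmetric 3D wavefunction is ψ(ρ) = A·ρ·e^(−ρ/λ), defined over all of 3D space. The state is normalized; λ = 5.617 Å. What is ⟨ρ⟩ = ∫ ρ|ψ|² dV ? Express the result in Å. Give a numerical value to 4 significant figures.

⟨ρ⟩ ≈ 14.04 Å

⟨ρ⟩ = ∫ ρ |ψ|² 4πρ² dρ over the full domain.
With ∫₀^∞ ρ^5 e^(−αρ) dρ = 5!/α^6, evaluating both integrals, ⟨ρ⟩ = 5·λ/2.
With λ = 5.617, ⟨ρ⟩ = 14.043.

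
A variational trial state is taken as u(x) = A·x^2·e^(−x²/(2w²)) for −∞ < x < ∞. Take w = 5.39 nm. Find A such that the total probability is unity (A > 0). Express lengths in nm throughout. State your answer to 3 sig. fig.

A ≈ 0.0129 nm^(-5/2)

Require ∫ |u|² dx = 1 over the whole domain.
With ∫_{−∞}^{∞} x^(2m) e^(−αx²) dx = (2m−1)!!·√π / (2^m α^(m+1/2)), carrying out the integral gives A² · 3·√(π)·w^5/4.
So A² = (3·√(π)·w^5/4)^(−1).
Substituting w = 5.39 gives A² = 0.0001654, so A = 0.01286.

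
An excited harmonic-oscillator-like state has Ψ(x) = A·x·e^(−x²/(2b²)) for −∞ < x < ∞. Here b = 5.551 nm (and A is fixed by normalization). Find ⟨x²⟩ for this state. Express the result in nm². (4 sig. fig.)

⟨x^2⟩ ≈ 46.22 nm^2

⟨x²⟩ = ∫ x^2 |Ψ|² dx over the full domain.
Evaluating both integrals, ⟨x²⟩ = 3·b^2/2.
Putting b = 5.551 gives 46.220.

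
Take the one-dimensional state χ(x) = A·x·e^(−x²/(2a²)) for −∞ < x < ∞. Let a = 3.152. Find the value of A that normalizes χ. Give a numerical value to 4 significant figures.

We need A² ∫|f|² dx = 1, taking the integral from −∞ to ∞.
Using the Gaussian integral ∫_{−∞}^{∞} e^(−αx²) dx = √(π/α), with χ = A·x·e^(−x²/(2a²)), the integral evaluates to A²·[√(π)·a^3/2].
So A² = (√(π)·a^3/2)^(−1).
Plugging in a = 3.152 yields A = 0.18982.

A ≈ 0.1898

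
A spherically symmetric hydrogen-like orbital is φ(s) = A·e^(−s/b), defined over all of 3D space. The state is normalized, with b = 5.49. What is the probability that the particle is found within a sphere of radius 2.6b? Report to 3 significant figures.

Integrate the radial probability density 4πs²|φ|² over s ≤ 2.6b.
The full normalization integral is A²·[π·b^3] = 1, fixing A².
In terms of u = s/b (A², 4π and the length scale all cancel between numerator and denominator), P = [∫_{0}^{2.6} u^2·e^(-2·u) du] / [∫_{0}^{∞} u^2·e^(-2·u) du].
With ∫ u^2·e^(-2·u) du = -(2·u^2 + 2·u + 1)·e^(-2·u)/4 + C, the region integral is 1/4 - 493·e^(-26/5)/100 and the full one is 1/4.
The region integral divided by the full integral gives P = 0.8912.

P ≈ 0.891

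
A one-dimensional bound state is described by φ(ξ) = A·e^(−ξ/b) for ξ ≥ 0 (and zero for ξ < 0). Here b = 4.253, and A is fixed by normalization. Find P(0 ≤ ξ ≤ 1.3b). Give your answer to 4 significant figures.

The probability is P = ∫ |φ|² dξ over [0, 1.3b].
Since A² = 1/(b/2), this is the region integral divided by the full normalization integral.
In terms of u = ξ/b (A² and the length scale cancel between numerator and denominator), P = [∫_{0}^{1.3} e^(-2·u) du] / [∫_{0}^{∞} e^(-2·u) du].
Using ∫ e^(-2·u) du = -e^(-2·u)/2, the numerator is 1/2 - e^(-13/5)/2 and the denominator is 1/2.
Evaluating gives P = 0.92573.

P ≈ 0.9257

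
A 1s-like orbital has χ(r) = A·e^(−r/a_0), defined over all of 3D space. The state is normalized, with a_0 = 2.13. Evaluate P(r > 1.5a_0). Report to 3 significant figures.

P ≈ 0.423

With dV = 4πr²dr, the probability is ∫|χ|² dV over r > 1.5a_0.
The full normalization integral is A²·[π·a_0^3] = 1, fixing A².
Substituting u = r/a_0, A², 4π and the length scale all cancel in the ratio: P = ∫_{1.5}^{∞} u^2·e^(-2·u) du / ∫_{0}^{∞} u^2·e^(-2·u) du.
With ∫ u^2·e^(-2·u) du = -(2·u^2 + 2·u + 1)·e^(-2·u)/4 + C, the region integral is 17·e^(-3)/8 and the full one is 1/4.
This evaluates to P = 0.4232.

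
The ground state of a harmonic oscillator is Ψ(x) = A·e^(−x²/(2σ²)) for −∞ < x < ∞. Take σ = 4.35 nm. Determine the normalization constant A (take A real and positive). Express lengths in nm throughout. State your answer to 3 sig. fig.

A ≈ 0.360 nm^(-1/2)

Require ∫ |Ψ|² dx = 1 over the whole domain.
Differentiating ∫e^(−αx²) dx = √(π/α) under α to get the higher moments, ∫|Ψ|² dx = A²·(√(π)·σ).
Hence A² = 1/[√(π)·σ].
With σ = 4.35: A² = 0.1297 and A = 0.3601.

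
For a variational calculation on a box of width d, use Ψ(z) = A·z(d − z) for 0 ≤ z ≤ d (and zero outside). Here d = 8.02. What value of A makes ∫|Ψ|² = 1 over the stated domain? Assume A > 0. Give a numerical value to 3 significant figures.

The normalization condition is ∫|Ψ|² dz = 1 from 0 to d.
Expanding the polynomial and integrating term by term, the integral (without the A² prefactor) comes out to d^5/30.
Plugging in d = 8.02 yields A = 0.03007.

A ≈ 0.0301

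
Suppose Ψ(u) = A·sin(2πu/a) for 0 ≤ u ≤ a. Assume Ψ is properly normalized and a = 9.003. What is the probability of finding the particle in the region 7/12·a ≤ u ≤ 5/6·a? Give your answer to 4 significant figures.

P ≈ 0.3878

P = ∫_{7/12·a}^{5/6·a} |Ψ(u)|² du.
The normalization integral ∫|Ψ|²du over the whole domain equals a/2·A², and A² cancels in the ratio.
Substituting t = u/a, A² and the length scale cancel in the ratio: P = ∫_{7/12}^{5/6} sin(2·π·t)^2 dt / ∫_{0}^{1} sin(2·π·t)^2 dt.
An antiderivative of sin(2·π·t)^2 is t/2 - sin(4·π·t)/(8·π); evaluating from 7/12 to 5/6 gives √(3)/(8·π) + 1/8, while the full integral is 1/2.
This works out to P = (√(3) + π)/(4·π).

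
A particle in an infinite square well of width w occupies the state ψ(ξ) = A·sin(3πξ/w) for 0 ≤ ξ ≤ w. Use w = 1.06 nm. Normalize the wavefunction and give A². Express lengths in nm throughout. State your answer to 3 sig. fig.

The normalization condition is ∫|ψ|² dξ = 1 from 0 to w.
Using sin²θ = (1 − cos 2θ)/2, with ψ = A·sin(3πξ/w), the integral evaluates to A²·[w/2].
Hence A² = 1/[w/2].
With w = 1.06: A² = 1.887 and A = 1.374.

A^2 ≈ 1.89 nm^(-1)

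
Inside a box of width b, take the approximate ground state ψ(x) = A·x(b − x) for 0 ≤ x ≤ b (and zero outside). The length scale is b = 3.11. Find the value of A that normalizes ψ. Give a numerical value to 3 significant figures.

A ≈ 0.321

The normalization condition is ∫|ψ|² dx = 1 from 0 to b.
Expanding the polynomial and integrating term by term, carrying out the integral gives A² · b^5/30.
Hence A² = 1/[b^5/30].
With b = 3.11: A² = 0.1031 and A = 0.3211.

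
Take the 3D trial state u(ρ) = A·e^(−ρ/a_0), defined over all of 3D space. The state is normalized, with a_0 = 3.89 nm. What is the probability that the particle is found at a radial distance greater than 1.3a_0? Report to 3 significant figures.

P ≈ 0.518

P = ∫ |u|² 4πρ² dρ over ρ > 1.3a_0.
Normalization gives A² = 1/(π·a_0^3).
Let t = ρ/a_0; then A², 4π and the length scale all cancel, so P = ∫_{1.3}^{∞} t^2·e^(-2·t) dt ÷ ∫_{0}^{∞} t^2·e^(-2·t) dt.
Using ∫ t^2·e^(-2·t) dt = -(2·t^2 + 2·t + 1)·e^(-2·t)/4, the numerator is 349·e^(-13/5)/200 and the denominator is 1/4.
This evaluates to P = 0.5184.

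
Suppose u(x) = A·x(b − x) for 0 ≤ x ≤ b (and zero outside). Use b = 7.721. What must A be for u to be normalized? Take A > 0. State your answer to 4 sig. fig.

A ≈ 0.03307

We need A² ∫|f|² dx = 1, taking the integral from 0 to b.
Carrying out the integral gives A² · b^5/30.
So A² = (b^5/30)^(−1).
With b = 7.721: A² = 0.0010933 and A = 0.033066.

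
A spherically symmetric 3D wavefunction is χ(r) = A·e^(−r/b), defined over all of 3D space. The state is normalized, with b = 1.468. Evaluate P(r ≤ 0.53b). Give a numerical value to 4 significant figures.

P ≈ 0.09166

Integrate the radial probability density 4πr²|χ|² over r ≤ 0.53b.
A² is fixed by ∫₀^∞ 4πr²|χ|² dr = 1, i.e. A² = (π·b^3)^(−1).
Let u = r/b; then A², 4π and the length scale all cancel, so P = ∫_{0}^{0.53} u^2·e^(-2·u) du ÷ ∫_{0}^{∞} u^2·e^(-2·u) du.
With ∫ u^2·e^(-2·u) du = -(2·u^2 + 2·u + 1)·e^(-2·u)/4 + C, the region integral is ≈ 0.0229155 and the full one is 1/4.
The region integral divided by the full integral gives P = 0.091662.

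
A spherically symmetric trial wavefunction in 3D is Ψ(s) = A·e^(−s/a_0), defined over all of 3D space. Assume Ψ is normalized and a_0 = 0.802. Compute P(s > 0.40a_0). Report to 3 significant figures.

With dV = 4πs²ds, the probability is ∫|Ψ|² dV over s > 0.40a_0.
The full normalization integral is A²·[π·a_0^3] = 1, fixing A².
In terms of u = s/a_0 (A², 4π and the length scale all cancel between numerator and denominator), P = [∫_{0.40}^{∞} u^2·e^(-2·u) du] / [∫_{0}^{∞} u^2·e^(-2·u) du].
Using ∫ u^2·e^(-2·u) du = -(2·u^2 + 2·u + 1)·e^(-2·u)/4, the numerator is 53·e^(-4/5)/100 and the denominator is 1/4.
Taking the ratio yields P = 0.9526.

P ≈ 0.953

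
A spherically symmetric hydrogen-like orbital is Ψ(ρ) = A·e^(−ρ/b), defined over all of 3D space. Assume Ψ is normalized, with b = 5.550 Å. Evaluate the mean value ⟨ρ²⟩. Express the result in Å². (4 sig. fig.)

⟨ρ^2⟩ ≈ 92.41 Å^2

The expectation value is the |Ψ|²-weighted average of ρ^2: ∫ ρ^2|Ψ|² 4πρ² dρ.
The ratio of the moment integral to the normalization integral gives ⟨ρ²⟩ = 3·b^2.
With b = 5.550, ⟨ρ^2⟩ = 92.408.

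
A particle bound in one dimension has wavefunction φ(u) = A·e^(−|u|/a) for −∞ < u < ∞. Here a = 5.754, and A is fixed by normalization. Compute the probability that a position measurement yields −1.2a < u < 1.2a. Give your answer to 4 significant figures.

P = ∫_{−1.2a}^{1.2a} |φ(u)|² du.
Since A² = 1/(a), this is the region integral divided by the full normalization integral.
By symmetry take twice the u ≥ 0 contribution in numerator and denominator; the 2's cancel. In terms of t = u/a (A² and the length scale cancel between numerator and denominator), P = [∫_{0}^{1.2} e^(-2·t) dt] / [∫_{0}^{∞} e^(-2·t) dt].
With ∫ e^(-2·t) dt = -e^(-2·t)/2 + C, the region integral is 1/2 - e^(-12/5)/2 and the full one is 1/2.
This works out to P = 0.90928.

P ≈ 0.9093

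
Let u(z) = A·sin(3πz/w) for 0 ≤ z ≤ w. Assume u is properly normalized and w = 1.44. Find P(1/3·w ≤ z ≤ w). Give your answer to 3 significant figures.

|u|² is the probability density, so P = ∫_{1/3·w}^{w} |u|² dz.
Since A² = 1/(w/2), this is the region integral divided by the full normalization integral.
In terms of t = z/w (A² and the length scale cancel between numerator and denominator), P = [∫_{1/3}^{1} sin(3·π·t)^2 dt] / [∫_{0}^{1} sin(3·π·t)^2 dt].
An antiderivative of sin(3·π·t)^2 is t/2 - sin(6·π·t)/(12·π); evaluating from 1/3 to 1 gives 1/3, while the full integral is 1/2.
Evaluating gives P = 2/3.

P ≈ 0.667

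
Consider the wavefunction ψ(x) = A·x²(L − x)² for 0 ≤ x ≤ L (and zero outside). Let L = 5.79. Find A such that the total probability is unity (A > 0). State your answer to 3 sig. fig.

A ≈ 0.00928

Normalization requires ∫|ψ|² dx = 1, integrated from 0 to L.
Expanding the polynomial and integrating term by term, ∫|ψ|² dx = A²·(L^9/630).
Hence A² = 1/[L^9/630].
Plugging in L = 5.79 yields A = 0.009281.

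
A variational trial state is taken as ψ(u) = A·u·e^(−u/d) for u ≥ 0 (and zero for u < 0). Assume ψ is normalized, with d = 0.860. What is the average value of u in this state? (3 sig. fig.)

⟨u⟩ = ∫ u |ψ|² du over the full domain.
Since the A² factors cancel between numerator and denominator, ⟨u⟩ = 3·d/2.
With d = 0.860, ⟨u⟩ = 1.290.

⟨u⟩ ≈ 1.29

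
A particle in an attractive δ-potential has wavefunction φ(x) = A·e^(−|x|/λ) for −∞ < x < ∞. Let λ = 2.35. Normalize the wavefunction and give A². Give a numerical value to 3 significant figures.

The normalization condition is ∫|φ|² dx = 1 from −∞ to ∞.
∫|φ|² dx = A²·(λ).
So A² = (λ)^(−1).
With λ = 2.35: A² = 0.4255 and A = 0.6523.

A^2 ≈ 0.426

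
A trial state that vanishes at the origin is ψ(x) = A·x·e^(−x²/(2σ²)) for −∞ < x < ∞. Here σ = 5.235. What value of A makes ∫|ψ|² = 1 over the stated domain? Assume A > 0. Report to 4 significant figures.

Normalization requires ∫|ψ|² dx = 1, integrated from −∞ to ∞.
Using the Gaussian integral ∫_{−∞}^{∞} e^(−αx²) dx = √(π/α), ∫|ψ|² dx = A²·(√(π)·σ^3/2).
Hence A² = 1/[√(π)·σ^3/2].
Plugging in σ = 5.235 yields A = 0.088685.

A ≈ 0.08869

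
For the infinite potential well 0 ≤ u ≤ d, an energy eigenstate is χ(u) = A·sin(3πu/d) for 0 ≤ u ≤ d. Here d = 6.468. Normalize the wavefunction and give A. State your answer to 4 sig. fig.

We need A² ∫|f|² du = 1, taking the integral from 0 to d.
The integral (without the A² prefactor) comes out to d/2.
Hence A² = 1/[d/2].
Plugging in d = 6.468 yields A = 0.55607.

A ≈ 0.5561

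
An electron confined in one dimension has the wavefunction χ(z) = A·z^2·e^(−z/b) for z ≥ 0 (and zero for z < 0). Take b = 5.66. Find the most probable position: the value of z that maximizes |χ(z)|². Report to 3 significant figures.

z ≈ 11.3

Differentiate |χ(z)|² with respect to z and set to zero.
Solving yields z = 2·b.
With b = 5.66, the most probable position is 11.32.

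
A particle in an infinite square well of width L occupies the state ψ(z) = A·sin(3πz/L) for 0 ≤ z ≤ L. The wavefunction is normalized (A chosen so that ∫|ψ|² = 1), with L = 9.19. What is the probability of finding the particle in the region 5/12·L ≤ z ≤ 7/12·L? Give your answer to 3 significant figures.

The probability is P = ∫ |ψ|² dz over [5/12·L, 7/12·L].
Since A² = 1/(L/2), this is the region integral divided by the full normalization integral.
Substituting u = z/L, A² and the length scale cancel in the ratio: P = ∫_{5/12}^{7/12} sin(3·π·u)^2 du / ∫_{0}^{1} sin(3·π·u)^2 du.
With ∫ sin(3·π·u)^2 du = u/2 - sin(6·π·u)/(12·π) + C, the region integral is 1/(6·π) + 1/12 and the full one is 1/2.
The result is P = (2 + π)/(6·π).

P ≈ 0.273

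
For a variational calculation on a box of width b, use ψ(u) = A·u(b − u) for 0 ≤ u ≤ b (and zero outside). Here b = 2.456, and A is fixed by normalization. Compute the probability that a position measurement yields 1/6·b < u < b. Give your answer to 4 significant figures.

The probability is P = ∫ |ψ|² du over [1/6·b, b].
Since A² = 1/(b^5/30), this is the region integral divided by the full normalization integral.
Let t = u/b; then A² and the length scale cancel, so P = ∫_{1/6}^{1} t^2·(1 - t)^2 dt ÷ ∫_{0}^{1} t^2·(1 - t)^2 dt.
With ∫ t^2·(1 - t)^2 dt = t^3·(6·t^2 - 15·t + 10)/30 + C, the region integral is 125/3888 and the full one is 1/30.
Taking the ratio, P = 625/648.

P ≈ 0.9645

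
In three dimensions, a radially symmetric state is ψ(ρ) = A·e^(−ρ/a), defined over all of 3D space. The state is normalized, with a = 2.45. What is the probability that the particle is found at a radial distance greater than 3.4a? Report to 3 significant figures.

With dV = 4πρ²dρ, the probability is ∫|ψ|² dV over ρ > 3.4a.
The full normalization integral is A²·[π·a^3] = 1, fixing A².
In terms of u = ρ/a (A², 4π and the length scale all cancel between numerator and denominator), P = [∫_{3.4}^{∞} u^2·e^(-2·u) du] / [∫_{0}^{∞} u^2·e^(-2·u) du].
With ∫ u^2·e^(-2·u) du = -(2·u^2 + 2·u + 1)·e^(-2·u)/4 + C, the region integral is 773·e^(-34/5)/100 and the full one is 1/4.
This evaluates to P = 0.03444.

P ≈ 0.0344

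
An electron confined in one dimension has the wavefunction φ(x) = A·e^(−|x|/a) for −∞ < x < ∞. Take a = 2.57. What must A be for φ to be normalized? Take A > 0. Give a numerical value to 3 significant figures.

We need A² ∫|f|² dx = 1, taking the integral from −∞ to ∞.
With ∫₀^∞ x^0 e^(−αx) dx = 0!/α^1, with φ = A·e^(−|x|/a), the integral evaluates to A²·[a].
Hence A² = 1/[a].
With a = 2.57: A² = 0.3891 and A = 0.6238.

A ≈ 0.624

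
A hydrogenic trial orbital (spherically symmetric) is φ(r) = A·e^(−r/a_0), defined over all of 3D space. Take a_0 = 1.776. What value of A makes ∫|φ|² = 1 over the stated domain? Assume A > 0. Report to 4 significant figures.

Require ∫ |φ|² 4πr² dr = 1 over the whole domain.
With ∫₀^∞ r^2 e^(−αr) dr = 2!/α^3, with φ = A·e^(−r/a_0), the integral evaluates to A²·[π·a_0^3].
So A² = (π·a_0^3)^(−1).
Plugging in a_0 = 1.776 yields A = 0.23837.

A ≈ 0.2384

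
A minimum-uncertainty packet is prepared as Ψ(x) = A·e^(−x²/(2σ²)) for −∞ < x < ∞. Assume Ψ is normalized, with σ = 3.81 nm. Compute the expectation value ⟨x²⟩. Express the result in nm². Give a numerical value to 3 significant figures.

⟨x^2⟩ ≈ 7.26 nm^2

By definition ⟨x²⟩ = ∫ x^2 |Ψ(x)|² dx.
Evaluating both integrals, ⟨x²⟩ = σ^2/2.
With σ = 3.81, ⟨x^2⟩ = 7.258.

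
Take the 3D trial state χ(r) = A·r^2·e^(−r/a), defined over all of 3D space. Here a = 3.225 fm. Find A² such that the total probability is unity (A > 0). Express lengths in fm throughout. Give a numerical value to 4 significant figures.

A^2 ≈ 0.000003899 fm^(-7)

The normalization condition is ∫|χ|² 4πr² dr = 1 from 0 to ∞.
(Spherical symmetry: dV = 4πr² dr.)
Using ∫₀^∞ rⁿ e^(−αr) dr = n!/αⁿ⁺¹, the integral (without the A² prefactor) comes out to 45·π·a^7/2.
So A² = (45·π·a^7/2)^(−1).
Plugging in a = 3.225 yields A = 0.0019746.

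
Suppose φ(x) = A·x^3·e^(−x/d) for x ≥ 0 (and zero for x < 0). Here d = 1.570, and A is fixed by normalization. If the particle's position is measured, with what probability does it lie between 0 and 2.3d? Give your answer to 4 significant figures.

P ≈ 0.1820

The probability is P = ∫ |φ|² dx over [0, 2.3d].
Since A² = 1/(45·d^7/8), this is the region integral divided by the full normalization integral.
Let u = x/d; then A² and the length scale cancel, so P = ∫_{0}^{2.3} u^6·e^(-2·u) du ÷ ∫_{0}^{∞} u^6·e^(-2·u) du.
With ∫ u^6·e^(-2·u) du = -(4·u^6 + 12·u^5 + 30·u^4 + 60·u^3 + 90·u^2 + 90·u + 45)·e^(-2·u)/8 + C, the region integral is ≈ 1.02359 and the full one is 45/8.
Taking the ratio, P = 0.18197.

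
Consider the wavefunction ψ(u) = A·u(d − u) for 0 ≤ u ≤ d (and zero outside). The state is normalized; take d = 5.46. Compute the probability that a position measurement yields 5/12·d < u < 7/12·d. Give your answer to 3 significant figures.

P ≈ 0.307

|ψ|² is the probability density, so P = ∫_{5/12·d}^{7/12·d} |ψ|² du.
The normalization integral ∫|ψ|²du over the whole domain equals d^5/30·A², and A² cancels in the ratio.
Substituting t = u/d, A² and the length scale cancel in the ratio: P = ∫_{5/12}^{7/12} t^2·(1 - t)^2 dt / ∫_{0}^{1} t^2·(1 - t)^2 dt.
Using ∫ t^2·(1 - t)^2 dt = t^3·(6·t^2 - 15·t + 10)/30, the numerator is ≈ 0.010225 and the denominator is 1/30.
Taking the ratio, P = 0.3068.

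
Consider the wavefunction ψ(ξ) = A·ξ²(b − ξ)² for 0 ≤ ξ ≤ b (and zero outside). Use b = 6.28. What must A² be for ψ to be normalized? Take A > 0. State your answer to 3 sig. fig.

Require ∫ |ψ|² dξ = 1 over the whole domain.
Carrying out the integral gives A² · b^9/630.
Hence A² = 1/[b^9/630].
Plugging in b = 6.28 yields A = 0.006439.

A^2 ≈ 0.0000415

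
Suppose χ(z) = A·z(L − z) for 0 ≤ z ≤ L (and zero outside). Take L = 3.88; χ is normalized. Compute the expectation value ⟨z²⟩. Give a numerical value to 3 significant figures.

⟨z^2⟩ ≈ 4.30

By definition ⟨z²⟩ = ∫ z^2 |χ(z)|² dz.
Evaluating both integrals, ⟨z²⟩ = 2·L^2/7.
With L = 3.88, ⟨z^2⟩ = 4.301.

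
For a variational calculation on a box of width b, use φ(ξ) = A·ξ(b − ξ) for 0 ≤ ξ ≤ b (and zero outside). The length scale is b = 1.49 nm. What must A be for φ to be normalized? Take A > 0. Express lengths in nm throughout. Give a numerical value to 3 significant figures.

We need A² ∫|f|² dξ = 1, taking the integral from 0 to b.
With φ = A·ξ(b − ξ), the integral evaluates to A²·[b^5/30].
Setting this equal to 1 gives A² = 1/(b^5/30).
Substituting b = 1.49 gives A² = 4.085, so A = 2.021.

A ≈ 2.02 nm^(-5/2)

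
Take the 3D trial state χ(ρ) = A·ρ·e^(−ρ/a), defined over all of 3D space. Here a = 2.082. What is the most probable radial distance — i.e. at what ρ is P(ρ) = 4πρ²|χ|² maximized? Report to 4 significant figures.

Set d/dρ [P(ρ) = 4πρ²|χ|²] = 0 and solve for ρ > 0.
This gives ρ = 2·a.
With a = 2.082, the most probable radial distance is 4.1640.

ρ ≈ 4.164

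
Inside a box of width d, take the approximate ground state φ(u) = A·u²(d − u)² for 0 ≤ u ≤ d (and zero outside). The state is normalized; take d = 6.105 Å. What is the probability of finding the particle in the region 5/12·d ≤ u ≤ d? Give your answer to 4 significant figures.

P = ∫_{5/12·d}^{d} |φ(u)|² du.
The normalization integral ∫|φ|²du over the whole domain equals d^9/630·A², and A² cancels in the ratio.
Let t = u/d; then A² and the length scale cancel, so P = ∫_{5/12}^{1} t^4·(1 - t)^4 dt ÷ ∫_{0}^{1} t^4·(1 - t)^4 dt.
With ∫ t^4·(1 - t)^4 dt = t^5·(70·t^4 - 315·t^3 + 540·t^2 - 420·t + 126)/630 + C, the region integral is ≈ 0.00110741 and the full one is 1/630.
The result is P = 0.69767.

P ≈ 0.6977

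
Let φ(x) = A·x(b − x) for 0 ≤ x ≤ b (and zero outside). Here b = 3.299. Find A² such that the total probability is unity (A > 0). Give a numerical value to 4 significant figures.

A^2 ≈ 0.07677

Require ∫ |φ|² dx = 1 over the whole domain.
The integral (without the A² prefactor) comes out to b^5/30.
Hence A² = 1/[b^5/30].
With b = 3.299: A² = 0.076773 and A = 0.27708.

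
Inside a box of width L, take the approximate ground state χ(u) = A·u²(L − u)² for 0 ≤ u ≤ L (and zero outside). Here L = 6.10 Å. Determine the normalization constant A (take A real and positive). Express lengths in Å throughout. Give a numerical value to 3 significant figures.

The normalization condition is ∫|χ|² du = 1 from 0 to L.
Expanding the polynomial and integrating term by term, with χ = A·u²(L − u)², the integral evaluates to A²·[L^9/630].
So A² = (L^9/630)^(−1).
Substituting L = 6.10 gives A² = 0.00005387, so A = 0.007340.

A ≈ 0.00734 Å^(-9/2)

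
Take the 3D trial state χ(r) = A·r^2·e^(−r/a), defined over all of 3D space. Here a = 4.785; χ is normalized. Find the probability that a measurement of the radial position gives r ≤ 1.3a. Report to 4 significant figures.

P ≈ 0.01717

Integrate the radial probability density 4πr²|χ|² over r ≤ 1.3a.
The full normalization integral is A²·[45·π·a^7/2] = 1, fixing A².
Let u = r/a; then A², 4π and the length scale all cancel, so P = ∫_{0}^{1.3} u^6·e^(-2·u) du ÷ ∫_{0}^{∞} u^6·e^(-2·u) du.
Using ∫ u^6·e^(-2·u) du = -(4·u^6 + 12·u^5 + 30·u^4 + 60·u^3 + 90·u^2 + 90·u + 45)·e^(-2·u)/8, the numerator is ≈ 0.0965818 and the denominator is 45/8.
The region integral divided by the full integral gives P = 0.017170.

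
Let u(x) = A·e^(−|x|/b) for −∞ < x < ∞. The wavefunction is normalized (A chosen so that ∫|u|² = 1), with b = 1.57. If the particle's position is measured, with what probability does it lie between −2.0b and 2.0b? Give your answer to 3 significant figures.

The probability is P = ∫ |u|² dx over [−2.0b, 2.0b].
With A² fixed by ∫|u|² = 1, i.e. A² = (b)^(−1), substitute and integrate.
By symmetry take twice the x ≥ 0 contribution in numerator and denominator; the 2's cancel. Let t = x/b; then A² and the length scale cancel, so P = ∫_{0}^{2.0} e^(-2·t) dt ÷ ∫_{0}^{∞} e^(-2·t) dt.
An antiderivative of e^(-2·t) is -e^(-2·t)/2; evaluating from 0 to 2.0 gives 1/2 - e^(-4)/2, while the full integral is 1/2.
This works out to P = 0.9817.

P ≈ 0.982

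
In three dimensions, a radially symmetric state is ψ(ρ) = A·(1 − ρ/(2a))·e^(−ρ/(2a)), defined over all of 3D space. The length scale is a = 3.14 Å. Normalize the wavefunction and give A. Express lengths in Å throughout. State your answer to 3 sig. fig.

The normalization condition is ∫|ψ|² 4πρ² dρ = 1 from 0 to ∞.
The angular integral contributes 4π, leaving ∫₀^∞ ρ²|ψ|² dρ.
With ∫₀^∞ ρ^4 e^(−αρ) dρ = 4!/α^5, with ψ = A·(1 − ρ/(2a))·e^(−ρ/(2a)), the integral evaluates to A²·[8·π·a^3].
Plugging in a = 3.14 yields A = 0.03585.

A ≈ 0.0358 Å^(-3/2)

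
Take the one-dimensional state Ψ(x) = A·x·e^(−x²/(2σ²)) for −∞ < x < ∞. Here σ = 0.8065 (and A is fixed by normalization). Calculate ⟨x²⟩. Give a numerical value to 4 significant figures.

⟨x²⟩ = ∫ x^2 |Ψ|² dx over the full domain.
Using the Gaussian integral ∫_{−∞}^{∞} e^(−αx²) dx = √(π/α), since the A² factors cancel between numerator and denominator, ⟨x²⟩ = 3·σ^2/2.
With σ = 0.8065, ⟨x^2⟩ = 0.97566.

⟨x^2⟩ ≈ 0.9757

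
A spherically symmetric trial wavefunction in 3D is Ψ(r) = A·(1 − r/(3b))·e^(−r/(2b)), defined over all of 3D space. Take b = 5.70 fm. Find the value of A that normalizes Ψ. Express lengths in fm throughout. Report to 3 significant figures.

A ≈ 0.0254 fm^(-3/2)

We need A² ∫|f|² 4πr² dr = 1, taking the integral from 0 to ∞.
The angular integral contributes 4π, leaving ∫₀^∞ r²|Ψ|² dr.
Recall ∫₀^∞ r^m e^(−r/β) dr = m!·β^(m+1), the integral (without the A² prefactor) comes out to 8·π·b^3/3.
So A² = (8·π·b^3/3)^(−1).
With b = 5.70: A² = 0.0006446 and A = 0.02539.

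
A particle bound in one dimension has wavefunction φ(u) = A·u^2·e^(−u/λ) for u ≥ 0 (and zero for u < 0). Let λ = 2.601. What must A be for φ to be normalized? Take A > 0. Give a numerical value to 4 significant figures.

A ≈ 0.1058

We need A² ∫|f|² du = 1, taking the integral from 0 to ∞.
With ∫₀^∞ u^4 e^(−αu) du = 4!/α^5, carrying out the integral gives A² · 3·λ^5/4.
So A² = (3·λ^5/4)^(−1).
Plugging in λ = 2.601 yields A = 0.10583.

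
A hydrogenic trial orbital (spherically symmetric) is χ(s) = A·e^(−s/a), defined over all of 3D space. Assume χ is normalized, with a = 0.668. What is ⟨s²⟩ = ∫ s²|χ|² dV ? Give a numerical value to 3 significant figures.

⟨s²⟩ = ∫ s^2 |χ|² 4πs² ds over the full domain.
Using ∫₀^∞ sⁿ e^(−αs) ds = n!/αⁿ⁺¹, the ratio of the moment integral to the normalization integral gives ⟨s²⟩ = 3·a^2.
With a = 0.668, ⟨s^2⟩ = 1.339.

⟨s^2⟩ ≈ 1.34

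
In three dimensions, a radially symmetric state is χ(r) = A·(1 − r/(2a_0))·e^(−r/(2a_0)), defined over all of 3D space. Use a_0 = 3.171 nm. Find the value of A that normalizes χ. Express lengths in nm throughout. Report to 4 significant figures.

A ≈ 0.03533 nm^(-3/2)

Normalization requires ∫|χ|² 4πr² dr = 1, integrated from 0 to ∞.
The angular integral contributes 4π, leaving ∫₀^∞ r²|χ|² dr.
With ∫₀^∞ r^4 e^(−αr) dr = 4!/α^5, with χ = A·(1 − r/(2a_0))·e^(−r/(2a_0)), the integral evaluates to A²·[8·π·a_0^3].
Hence A² = 1/[8·π·a_0^3].
Substituting a_0 = 3.171 gives A² = 0.0012479, so A = 0.035325.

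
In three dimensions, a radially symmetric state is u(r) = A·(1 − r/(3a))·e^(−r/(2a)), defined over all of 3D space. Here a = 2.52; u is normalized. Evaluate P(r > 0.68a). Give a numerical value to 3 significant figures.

P ≈ 0.933

P = ∫ |u|² 4πr² dr over r > 0.68a.
The full normalization integral is A²·[8·π·a^3/3] = 1, fixing A².
Substituting t = r/a, A², 4π and the length scale all cancel in the ratio: P = ∫_{0.68}^{∞} t^2·(1 - t/3)^2·e^(-t) dt / ∫_{0}^{∞} t^2·(1 - t/3)^2·e^(-t) dt.
Using ∫ t^2·(1 - t/3)^2·e^(-t) dt = (-t^4 + 2·t^3 - 3·t^2 - 6·t - 6)·e^(-t)/9, the numerator is ≈ 0.62213 and the denominator is 2/3.
The region integral divided by the full integral gives P = 0.9332.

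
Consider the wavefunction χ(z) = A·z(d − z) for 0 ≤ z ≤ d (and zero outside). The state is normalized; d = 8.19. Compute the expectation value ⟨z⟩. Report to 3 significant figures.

⟨z⟩ = ∫ z |χ|² dz over the full domain.
Expanding the polynomial and integrating term by term, since the A² factors cancel between numerator and denominator, ⟨z⟩ = d/2.
Putting d = 8.19 gives 4.095.

⟨z⟩ ≈ 4.10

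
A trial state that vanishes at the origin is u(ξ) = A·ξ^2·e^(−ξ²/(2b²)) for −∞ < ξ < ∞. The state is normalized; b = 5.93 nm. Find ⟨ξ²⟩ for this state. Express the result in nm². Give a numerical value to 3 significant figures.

⟨ξ^2⟩ ≈ 87.9 nm^2

The expectation value is the |u|²-weighted average of ξ^2: ∫ ξ^2|u|² dξ.
Using the Gaussian integral ∫_{−∞}^{∞} e^(−αξ²) dξ = √(π/α), since the A² factors cancel between numerator and denominator, ⟨ξ²⟩ = 5·b^2/2.
With b = 5.93, ⟨ξ^2⟩ = 87.91.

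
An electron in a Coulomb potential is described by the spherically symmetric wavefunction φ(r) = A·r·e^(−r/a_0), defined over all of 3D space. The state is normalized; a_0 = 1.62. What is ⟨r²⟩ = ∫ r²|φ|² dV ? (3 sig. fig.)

⟨r^2⟩ ≈ 19.7

The expectation value is the |φ|²-weighted average of r^2: ∫ r^2|φ|² 4πr² dr.
Evaluating both integrals, ⟨r²⟩ = 15·a_0^2/2.
Putting a_0 = 1.62 gives 19.68.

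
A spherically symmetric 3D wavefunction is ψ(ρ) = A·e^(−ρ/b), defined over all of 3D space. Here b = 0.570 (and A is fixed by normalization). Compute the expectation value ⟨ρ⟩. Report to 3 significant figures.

⟨ρ⟩ = ∫ ρ |ψ|² 4πρ² dρ over the full domain.
Using ∫₀^∞ ρⁿ e^(−αρ) dρ = n!/αⁿ⁺¹, evaluating both integrals, ⟨ρ⟩ = 3·b/2.
Putting b = 0.570 gives 0.8550.

⟨ρ⟩ ≈ 0.855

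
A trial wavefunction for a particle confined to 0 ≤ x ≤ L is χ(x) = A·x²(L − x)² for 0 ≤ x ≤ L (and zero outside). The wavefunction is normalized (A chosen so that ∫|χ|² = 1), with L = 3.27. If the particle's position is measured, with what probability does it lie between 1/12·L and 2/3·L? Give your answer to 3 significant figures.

P = ∫_{1/12·L}^{2/3·L} |χ(x)|² dx.
With A² fixed by ∫|χ|² = 1, i.e. A² = (L^9/630)^(−1), substitute and integrate.
In terms of u = x/L (A² and the length scale cancel between numerator and denominator), P = [∫_{1/12}^{2/3} u^4·(1 - u)^4 du] / [∫_{0}^{1} u^4·(1 - u)^4 du].
Using ∫ u^4·(1 - u)^4 du = u^5·(70·u^4 - 315·u^3 + 540·u^2 - 420·u + 126)/630, the numerator is ≈ 0.0013568 and the denominator is 1/630.
The result is P = 0.8548.

P ≈ 0.855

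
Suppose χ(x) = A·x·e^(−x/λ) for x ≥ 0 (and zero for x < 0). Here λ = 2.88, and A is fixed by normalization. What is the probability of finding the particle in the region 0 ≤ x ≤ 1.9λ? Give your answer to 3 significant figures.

P ≈ 0.731

P = ∫_{0}^{1.9λ} |χ(x)|² dx.
Since A² = 1/(λ^3/4), this is the region integral divided by the full normalization integral.
Substituting u = x/λ, A² and the length scale cancel in the ratio: P = ∫_{0}^{1.9} u^2·e^(-2·u) du / ∫_{0}^{∞} u^2·e^(-2·u) du.
With ∫ u^2·e^(-2·u) du = -(2·u^2 + 2·u + 1)·e^(-2·u)/4 + C, the region integral is 1/4 - 601·e^(-19/5)/200 and the full one is 1/4.
Evaluating gives P = 0.7311.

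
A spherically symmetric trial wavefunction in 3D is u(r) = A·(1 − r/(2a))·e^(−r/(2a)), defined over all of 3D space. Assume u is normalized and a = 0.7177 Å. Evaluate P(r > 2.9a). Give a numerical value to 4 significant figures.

With dV = 4πr²dr, the probability is ∫|u|² dV over r > 2.9a.
A² is fixed by ∫₀^∞ 4πr²|u|² dr = 1, i.e. A² = (8·π·a^3)^(−1).
In terms of t = r/a (A², 4π and the length scale all cancel between numerator and denominator), P = [∫_{2.9}^{∞} t^2·(1 - t/2)^2·e^(-t) dt] / [∫_{0}^{∞} t^2·(1 - t/2)^2·e^(-t) dt].
Using ∫ t^2·(1 - t/2)^2·e^(-t) dt = -(t^4/4 + t^2 + 2·t + 2)·e^(-t), the numerator is ≈ 1.86485 and the denominator is 2.
Taking the ratio yields P = 0.93242.

P ≈ 0.9324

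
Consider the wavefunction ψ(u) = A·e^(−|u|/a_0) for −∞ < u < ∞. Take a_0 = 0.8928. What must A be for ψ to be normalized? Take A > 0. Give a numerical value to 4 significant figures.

A ≈ 1.058

Require ∫ |ψ|² du = 1 over the whole domain.
With ψ = A·e^(−|u|/a_0), the integral evaluates to A²·[a_0].
With a_0 = 0.8928: A² = 1.1201 and A = 1.0583.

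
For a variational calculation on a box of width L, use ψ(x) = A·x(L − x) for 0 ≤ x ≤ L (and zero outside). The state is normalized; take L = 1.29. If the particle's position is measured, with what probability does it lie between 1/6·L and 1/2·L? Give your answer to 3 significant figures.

P ≈ 0.465

P = ∫_{1/6·L}^{1/2·L} |ψ(x)|² dx.
Since A² = 1/(L^5/30), this is the region integral divided by the full normalization integral.
Substituting u = x/L, A² and the length scale cancel in the ratio: P = ∫_{1/6}^{1/2} u^2·(1 - u)^2 du / ∫_{0}^{1} u^2·(1 - u)^2 du.
Using ∫ u^2·(1 - u)^2 du = u^3·(6·u^2 - 15·u + 10)/30, the numerator is ≈ 0.015484 and the denominator is 1/30.
This works out to P = 301/648.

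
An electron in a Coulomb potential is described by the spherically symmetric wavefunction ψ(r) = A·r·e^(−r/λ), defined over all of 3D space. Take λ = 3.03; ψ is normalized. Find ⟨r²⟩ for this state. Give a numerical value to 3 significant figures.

⟨r^2⟩ ≈ 68.9

⟨r²⟩ = ∫ r^2 |ψ|² 4πr² dr over the full domain.
Recall ∫₀^∞ r^m e^(−r/β) dr = m!·β^(m+1), the ratio of the moment integral to the normalization integral gives ⟨r²⟩ = 15·λ^2/2.
With λ = 3.03, ⟨r^2⟩ = 68.86.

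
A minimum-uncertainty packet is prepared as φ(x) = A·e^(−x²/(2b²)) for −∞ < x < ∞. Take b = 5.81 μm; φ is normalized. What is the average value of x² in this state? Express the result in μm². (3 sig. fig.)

⟨x²⟩ = ∫ x^2 |φ|² dx over the full domain.
With ∫_{−∞}^{∞} x^(2m) e^(−αx²) dx = (2m−1)!!·√π / (2^m α^(m+1/2)), evaluating both integrals, ⟨x²⟩ = b^2/2.
With b = 5.81, ⟨x^2⟩ = 16.88.

⟨x^2⟩ ≈ 16.9 μm^2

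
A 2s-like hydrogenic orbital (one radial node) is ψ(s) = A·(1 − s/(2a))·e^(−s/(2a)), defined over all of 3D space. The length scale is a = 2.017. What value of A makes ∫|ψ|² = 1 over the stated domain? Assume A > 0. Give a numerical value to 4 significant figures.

A ≈ 0.06963

The normalization condition is ∫|ψ|² 4πs² ds = 1 from 0 to ∞.
With ψ = A·(1 − s/(2a))·e^(−s/(2a)), the integral evaluates to A²·[8·π·a^3].
So A² = (8·π·a^3)^(−1).
Plugging in a = 2.017 yields A = 0.069634.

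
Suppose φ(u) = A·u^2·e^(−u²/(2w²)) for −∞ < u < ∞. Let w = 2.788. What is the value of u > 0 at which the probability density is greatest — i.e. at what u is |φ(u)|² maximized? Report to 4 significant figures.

Differentiate |φ(u)|² with respect to u and set to zero.
This gives u = √(2)·w.
With w = 2.788, the value of u > 0 at which the probability density is greatest is 3.9428.

u ≈ 3.943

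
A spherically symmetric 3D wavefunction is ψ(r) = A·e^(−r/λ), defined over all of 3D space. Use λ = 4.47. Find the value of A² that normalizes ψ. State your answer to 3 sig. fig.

The normalization condition is ∫|ψ|² 4πr² dr = 1 from 0 to ∞.
Using ∫₀^∞ rⁿ e^(−αr) dr = n!/αⁿ⁺¹, with ψ = A·e^(−r/λ), the integral evaluates to A²·[π·λ^3].
Plugging in λ = 4.47 yields A = 0.05970.

A^2 ≈ 0.00356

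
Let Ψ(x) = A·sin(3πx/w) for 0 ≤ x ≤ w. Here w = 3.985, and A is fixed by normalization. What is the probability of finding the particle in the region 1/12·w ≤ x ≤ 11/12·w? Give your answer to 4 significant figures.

P = ∫_{1/12·w}^{11/12·w} |Ψ(x)|² dx.
Since A² = 1/(w/2), this is the region integral divided by the full normalization integral.
In terms of u = x/w (A² and the length scale cancel between numerator and denominator), P = [∫_{1/12}^{11/12} sin(3·π·u)^2 du] / [∫_{0}^{1} sin(3·π·u)^2 du].
With ∫ sin(3·π·u)^2 du = u/2 - sin(6·π·u)/(12·π) + C, the region integral is 1/(6·π) + 5/12 and the full one is 1/2.
Taking the ratio, P = (2 + 5·π)/(6·π).

P ≈ 0.9394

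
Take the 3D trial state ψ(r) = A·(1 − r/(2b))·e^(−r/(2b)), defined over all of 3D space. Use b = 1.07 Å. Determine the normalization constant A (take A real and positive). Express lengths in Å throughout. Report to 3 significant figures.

The normalization condition is ∫|ψ|² 4πr² dr = 1 from 0 to ∞.
The angular integral contributes 4π, leaving ∫₀^∞ r²|ψ|² dr.
Using ∫₀^∞ rⁿ e^(−αr) dr = n!/αⁿ⁺¹, the integral (without the A² prefactor) comes out to 8·π·b^3.
Setting this equal to 1 gives A² = 1/(8·π·b^3).
With b = 1.07: A² = 0.03248 and A = 0.1802.

A ≈ 0.180 Å^(-3/2)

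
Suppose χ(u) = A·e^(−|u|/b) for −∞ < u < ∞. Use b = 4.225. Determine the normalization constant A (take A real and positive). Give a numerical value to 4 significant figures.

A ≈ 0.4865

The normalization condition is ∫|χ|² du = 1 from −∞ to ∞.
The integral (without the A² prefactor) comes out to b.
With b = 4.225: A² = 0.23669 and A = 0.48650.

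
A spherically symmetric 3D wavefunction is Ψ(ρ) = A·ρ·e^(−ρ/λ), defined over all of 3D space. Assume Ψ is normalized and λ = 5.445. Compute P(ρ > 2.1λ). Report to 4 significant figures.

P ≈ 0.5898

With dV = 4πρ²dρ, the probability is ∫|Ψ|² dV over ρ > 2.1λ.
The full normalization integral is A²·[3·π·λ^5] = 1, fixing A².
Substituting u = ρ/λ, A², 4π and the length scale all cancel in the ratio: P = ∫_{2.1}^{∞} u^4·e^(-2·u) du / ∫_{0}^{∞} u^4·e^(-2·u) du.
An antiderivative of u^4·e^(-2·u) is -(u^4/2 + u^3 + 3·u^2/2 + 3·u/2 + 3/4)·e^(-2·u); evaluating from 2.1 to ∞ gives ≈ 0.442370, while the full integral is 3/4.
This evaluates to P = 0.58983.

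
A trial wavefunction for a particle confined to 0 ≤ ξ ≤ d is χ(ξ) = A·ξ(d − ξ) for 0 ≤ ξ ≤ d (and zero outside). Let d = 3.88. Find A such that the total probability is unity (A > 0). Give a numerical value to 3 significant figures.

A ≈ 0.185

Normalization requires ∫|χ|² dξ = 1, integrated from 0 to d.
Expanding the polynomial and integrating term by term, carrying out the integral gives A² · d^5/30.
Setting this equal to 1 gives A² = 1/(d^5/30).
Substituting d = 3.88 gives A² = 0.03412, so A = 0.1847.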